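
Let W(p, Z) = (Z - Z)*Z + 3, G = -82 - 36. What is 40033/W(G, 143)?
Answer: 40033/3 ≈ 13344.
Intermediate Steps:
G = -118
W(p, Z) = 3 (W(p, Z) = 0*Z + 3 = 0 + 3 = 3)
40033/W(G, 143) = 40033/3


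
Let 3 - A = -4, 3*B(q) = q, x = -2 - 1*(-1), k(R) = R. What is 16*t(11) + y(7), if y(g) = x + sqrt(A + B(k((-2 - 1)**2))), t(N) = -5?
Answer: -81 + sqrt(10) ≈ -77.838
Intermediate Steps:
x = -1 (x = -2 + 1 = -1)
B(q) = q/3
A = 7 (A = 3 - 1*(-4) = 3 + 4 = 7)
y(g) = -1 + sqrt(10) (y(g) = -1 + sqrt(7 + (-2 - 1)**2/3) = -1 + sqrt(7 + (1/3)*(-3)**2) = -1 + sqrt(7 + (1/3)*9) = -1 + sqrt(7 + 3) = -1 + sqrt(10))
16*t(11) + y(7) = 16*(-5) + (-1 + sqrt(10)) = -80 + (-1 + sqrt(10)) = -81 + sqrt(10)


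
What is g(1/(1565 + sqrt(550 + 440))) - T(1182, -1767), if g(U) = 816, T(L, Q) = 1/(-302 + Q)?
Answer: 1688305/2069 ≈ 816.00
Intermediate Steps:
g(1/(1565 + sqrt(550 + 440))) - T(1182, -1767) = 816 - 1/(-302 - 1767) = 816 - 1/(-2069) = 816 - 1*(-1/2069) = 816 + 1/2069 = 1688305/2069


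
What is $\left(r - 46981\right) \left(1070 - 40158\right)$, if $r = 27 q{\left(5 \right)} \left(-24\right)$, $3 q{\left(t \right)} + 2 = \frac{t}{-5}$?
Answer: $1811064304$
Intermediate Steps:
$q{\left(t \right)} = - \frac{2}{3} - \frac{t}{15}$ ($q{\left(t \right)} = - \frac{2}{3} + \frac{t \frac{1}{-5}}{3} = - \frac{2}{3} + \frac{t \left(- \frac{1}{5}\right)}{3} = - \frac{2}{3} + \frac{\left(- \frac{1}{5}\right) t}{3} = - \frac{2}{3} - \frac{t}{15}$)
$r = 648$ ($r = 27 \left(- \frac{2}{3} - \frac{1}{3}\right) \left(-24\right) = 27 \left(-1\right) \left(-24\right) = \left(-27\right) \left(-24\right) = 648$)
$\left(r - 46981\right) \left(1070 - 40158\right) = \left(648 - 46981\right) \left(1070 - 40158\right) = \left(-46333\right) \left(-39088\right) = 1811064304$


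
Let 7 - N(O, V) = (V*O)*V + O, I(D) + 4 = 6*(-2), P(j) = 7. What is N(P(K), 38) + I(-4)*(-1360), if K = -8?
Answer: 11652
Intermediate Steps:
I(D) = -16 (I(D) = -4 + 6*(-2) = -4 - 12 = -16)
N(O, V) = 7 - O - O*V² (N(O, V) = 7 - ((V*O)*V + O) = 7 - ((O*V)*V + O) = 7 - (O*V² + O) = 7 - (O + O*V²) = 7 + (-O - O*V²) = 7 - O - O*V²)
N(P(K), 38) + I(-4)*(-1360) = (7 - 1*7 - 1*7*38²) - 16*(-1360) = (7 - 7 - 1*7*1444) + 21760 = (7 - 7 - 10108) + 21760 = -10108 + 21760 = 11652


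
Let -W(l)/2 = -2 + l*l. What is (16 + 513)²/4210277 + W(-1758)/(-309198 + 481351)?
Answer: -25976068743675/724811816381 ≈ -35.838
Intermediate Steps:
W(l) = 4 - 2*l² (W(l) = -2*(-2 + l*l) = -2*(-2 + l²) = 4 - 2*l²)
(16 + 513)²/4210277 + W(-1758)/(-309198 + 481351) = (16 + 513)²/4210277 + (4 - 2*(-1758)²)/(-309198 + 481351) = 529²*(1/4210277) + (4 - 2*3090564)/172153 = 279841*(1/4210277) + (4 - 6181128)*(1/172153) = 279841/4210277 - 6181124*1/172153 = 279841/4210277 - 6181124/172153 = -25976068743675/724811816381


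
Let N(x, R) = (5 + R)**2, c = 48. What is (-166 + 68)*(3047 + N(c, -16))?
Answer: -310464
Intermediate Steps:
(-166 + 68)*(3047 + N(c, -16)) = (-166 + 68)*(3047 + (5 - 16)**2) = -98*(3047 + (-11)**2) = -98*(3047 + 121) = -98*3168 = -310464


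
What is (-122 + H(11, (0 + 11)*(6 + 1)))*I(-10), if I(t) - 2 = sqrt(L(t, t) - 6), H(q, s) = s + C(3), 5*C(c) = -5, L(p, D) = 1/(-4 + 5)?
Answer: -92 - 46*I*sqrt(5) ≈ -92.0 - 102.86*I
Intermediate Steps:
L(p, D) = 1 (L(p, D) = 1/1 = 1)
C(c) = -1 (C(c) = (1/5)*(-5) = -1)
H(q, s) = -1 + s (H(q, s) = s - 1 = -1 + s)
I(t) = 2 + I*sqrt(5) (I(t) = 2 + sqrt(1 - 6) = 2 + sqrt(-5) = 2 + I*sqrt(5))
(-122 + H(11, (0 + 11)*(6 + 1)))*I(-10) = (-122 + (-1 + (0 + 11)*(6 + 1)))*(2 + I*sqrt(5)) = (-122 + (-1 + 11*7))*(2 + I*sqrt(5)) = (-122 + (-1 + 77))*(2 + I*sqrt(5)) = (-122 + 76)*(2 + I*sqrt(5)) = -46*(2 + I*sqrt(5)) = -92 - 46*I*sqrt(5)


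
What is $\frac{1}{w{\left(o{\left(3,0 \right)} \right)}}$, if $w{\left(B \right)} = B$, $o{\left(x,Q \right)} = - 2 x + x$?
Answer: $- \frac{1}{3} \approx -0.33333$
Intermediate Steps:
$o{\left(x,Q \right)} = - x$
$\frac{1}{w{\left(o{\left(3,0 \right)} \right)}} = \frac{1}{\left(-1\right) 3} = \frac{1}{-3} = - \frac{1}{3}$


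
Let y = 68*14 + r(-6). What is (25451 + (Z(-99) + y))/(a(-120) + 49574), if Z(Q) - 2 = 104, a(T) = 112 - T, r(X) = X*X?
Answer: 26545/49806 ≈ 0.53297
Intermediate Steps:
r(X) = X**2
y = 988 (y = 68*14 + (-6)**2 = 952 + 36 = 988)
Z(Q) = 106 (Z(Q) = 2 + 104 = 106)
(25451 + (Z(-99) + y))/(a(-120) + 49574) = (25451 + (106 + 988))/((112 - 1*(-120)) + 49574) = (25451 + 1094)/((112 + 120) + 49574) = 26545/(232 + 49574) = 26545/49806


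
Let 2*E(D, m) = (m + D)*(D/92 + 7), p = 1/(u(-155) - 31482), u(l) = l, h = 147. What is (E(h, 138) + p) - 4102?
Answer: -16746508305/5821208 ≈ -2876.8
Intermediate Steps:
p = -1/31637 (p = 1/(-155 - 31482) = 1/(-31637) = -1/31637 ≈ -3.1609e-5)
E(D, m) = (7 + D/92)*(D + m)/2 (E(D, m) = ((m + D)*(D/92 + 7))/2 = ((D + m)*(D*(1/92) + 7))/2 = ((D + m)*(D/92 + 7))/2 = ((D + m)*(7 + D/92))/2 = ((7 + D/92)*(D + m))/2 = (7 + D/92)*(D + m)/2)
(E(h, 138) + p) - 4102 = (((1/184)*147² + (7/2)*147 + (7/2)*138 + (1/184)*147*138) - 1/31637) - 4102 = (((1/184)*21609 + 1029/2 + 483 + 441/4) - 1/31637) - 4102 = ((21609/184 + 1029/2 + 483 + 441/4) - 1/31637) - 4102 = (225435/184 - 1/31637) - 4102 = 7132086911/5821208 - 4102 = -16746508305/5821208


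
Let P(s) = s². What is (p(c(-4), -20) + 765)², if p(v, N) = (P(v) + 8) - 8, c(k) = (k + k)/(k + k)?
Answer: 586756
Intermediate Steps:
c(k) = 1 (c(k) = (2*k)/((2*k)) = (2*k)*(1/(2*k)) = 1)
p(v, N) = v² (p(v, N) = (v² + 8) - 8 = (8 + v²) - 8 = v²)
(p(c(-4), -20) + 765)² = (1² + 765)² = (1 + 765)² = 766² = 586756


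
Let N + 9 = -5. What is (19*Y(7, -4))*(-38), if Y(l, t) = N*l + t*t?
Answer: 59204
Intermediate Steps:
N = -14 (N = -9 - 5 = -14)
Y(l, t) = t**2 - 14*l (Y(l, t) = -14*l + t*t = -14*l + t**2 = t**2 - 14*l)
(19*Y(7, -4))*(-38) = (19*((-4)**2 - 14*7))*(-38) = (19*(16 - 98))*(-38) = (19*(-82))*(-38) = -1558*(-38) = 59204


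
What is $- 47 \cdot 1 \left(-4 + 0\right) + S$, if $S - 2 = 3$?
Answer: $193$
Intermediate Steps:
$S = 5$ ($S = 2 + 3 = 5$)
$- 47 \cdot 1 \left(-4 + 0\right) + S = - 47 \cdot 1 \left(-4 + 0\right) + 5 = - 47 \cdot 1 \left(-4\right) + 5 = \left(-47\right) \left(-4\right) + 5 = 188 + 5 = 193$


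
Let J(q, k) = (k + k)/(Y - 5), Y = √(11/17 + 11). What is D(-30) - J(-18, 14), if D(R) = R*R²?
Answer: -6126620/227 + 84*√374/227 ≈ -26982.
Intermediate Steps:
D(R) = R³
Y = 3*√374/17 (Y = √(11*(1/17) + 11) = √(11/17 + 11) = √(198/17) = 3*√374/17 ≈ 3.4128)
J(q, k) = 2*k/(-5 + 3*√374/17) (J(q, k) = (k + k)/(3*√374/17 - 5) = (2*k)/(-5 + 3*√374/17) = 2*k/(-5 + 3*√374/17))
D(-30) - J(-18, 14) = (-30)³ - (-170/227*14 - 6/227*14*√374) = -27000 - (-2380/227 - 84*√374/227) = -27000 + (2380/227 + 84*√374/227) = -6126620/227 + 84*√374/227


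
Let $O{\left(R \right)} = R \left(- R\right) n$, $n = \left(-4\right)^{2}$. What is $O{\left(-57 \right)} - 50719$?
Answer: $-102703$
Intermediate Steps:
$n = 16$
$O{\left(R \right)} = - 16 R^{2}$ ($O{\left(R \right)} = R \left(- R\right) 16 = - R^{2} \cdot 16 = - 16 R^{2}$)
$O{\left(-57 \right)} - 50719 = - 16 \left(-57\right)^{2} - 50719 = \left(-16\right) 3249 - 50719 = -51984 - 50719 = -102703$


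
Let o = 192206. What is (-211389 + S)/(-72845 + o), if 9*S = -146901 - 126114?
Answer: -241724/119361 ≈ -2.0252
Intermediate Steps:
S = -30335 (S = (-146901 - 126114)/9 = (1/9)*(-273015) = -30335)
(-211389 + S)/(-72845 + o) = (-211389 - 30335)/(-72845 + 192206) = -241724/119361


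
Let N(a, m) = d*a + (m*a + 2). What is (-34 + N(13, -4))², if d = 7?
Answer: 49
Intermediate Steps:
N(a, m) = 2 + 7*a + a*m (N(a, m) = 7*a + (m*a + 2) = 7*a + (a*m + 2) = 7*a + (2 + a*m) = 2 + 7*a + a*m)
(-34 + N(13, -4))² = (-34 + (2 + 7*13 + 13*(-4)))² = (-34 + (2 + 91 - 52))² = (-34 + 41)² = 7² = 49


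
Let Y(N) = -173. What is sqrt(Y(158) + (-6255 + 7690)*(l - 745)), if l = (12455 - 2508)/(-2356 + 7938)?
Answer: I*sqrt(33236726158562)/5582 ≈ 1032.8*I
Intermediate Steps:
l = 9947/5582 ≈ 1.7820
sqrt(Y(158) + (-6255 + 7690)*(l - 745)) = sqrt(-173 + (-6255 + 7690)*(9947/5582 - 745)) = sqrt(-173 + 1435*(-4148643/5582)) = sqrt(-173 - 5953302705/5582) = sqrt(-5954268391/5582) = I*sqrt(33236726158562)/5582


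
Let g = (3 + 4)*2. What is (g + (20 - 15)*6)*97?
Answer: 4268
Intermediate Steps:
g = 14 (g = 7*2 = 14)
(g + (20 - 15)*6)*97 = (14 + (20 - 15)*6)*97 = (14 + 5*6)*97 = (14 + 30)*97 = 44*97 = 4268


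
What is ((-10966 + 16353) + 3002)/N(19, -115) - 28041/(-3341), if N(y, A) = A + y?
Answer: -1948901/24672 ≈ -78.992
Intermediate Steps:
((-10966 + 16353) + 3002)/N(19, -115) - 28041/(-3341) = ((-10966 + 16353) + 3002)/(-115 + 19) - 28041/(-3341) = (5387 + 3002)/(-96) - 28041*(-1/3341) = 8389*(-1/96) + 2157/257 = -8389/96 + 2157/257 = -1948901/24672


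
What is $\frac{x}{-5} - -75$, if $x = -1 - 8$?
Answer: $\frac{384}{5} \approx 76.8$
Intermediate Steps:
$x = -9$ ($x = -1 - 8 = -9$)
$\frac{x}{-5} - -75 = - \frac{9}{-5} - -75 = \left(-9\right) \left(- \frac{1}{5}\right) + 75 = \frac{9}{5} + 75 = \frac{384}{5}$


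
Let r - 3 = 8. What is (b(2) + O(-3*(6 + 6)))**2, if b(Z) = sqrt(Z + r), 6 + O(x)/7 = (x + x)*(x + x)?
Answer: (36246 + sqrt(13))**2 ≈ 1.3140e+9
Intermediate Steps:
O(x) = -42 + 28*x**2 (O(x) = -42 + 7*((x + x)*(x + x)) = -42 + 7*((2*x)*(2*x)) = -42 + 7*(4*x**2) = -42 + 28*x**2)
r = 11 (r = 3 + 8 = 11)
b(Z) = sqrt(11 + Z) (b(Z) = sqrt(Z + 11) = sqrt(11 + Z))
(b(2) + O(-3*(6 + 6)))**2 = (sqrt(11 + 2) + (-42 + 28*(-3*(6 + 6))**2))**2 = (sqrt(13) + (-42 + 28*(-3*12)**2))**2 = (sqrt(13) + (-42 + 28*(-36)**2))**2 = (sqrt(13) + (-42 + 28*1296))**2 = (sqrt(13) + (-42 + 36288))**2 = (sqrt(13) + 36246)**2 = (36246 + sqrt(13))**2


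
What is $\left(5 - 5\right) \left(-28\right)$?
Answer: $0$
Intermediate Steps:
$\left(5 - 5\right) \left(-28\right) = 0 \left(-28\right) = 0$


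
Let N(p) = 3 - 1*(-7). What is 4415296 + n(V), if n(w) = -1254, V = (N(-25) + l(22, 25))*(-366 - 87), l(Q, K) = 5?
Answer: 4414042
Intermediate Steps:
N(p) = 10 (N(p) = 3 + 7 = 10)
V = -6795 (V = (10 + 5)*(-366 - 87) = 15*(-453) = -6795)
4415296 + n(V) = 4415296 - 1254 = 4414042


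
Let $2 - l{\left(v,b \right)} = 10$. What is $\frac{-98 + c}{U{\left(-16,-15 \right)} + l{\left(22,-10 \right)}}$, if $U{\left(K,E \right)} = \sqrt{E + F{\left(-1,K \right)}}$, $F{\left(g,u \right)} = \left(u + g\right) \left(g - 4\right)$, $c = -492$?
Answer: $\frac{590}{8 - \sqrt{70}} \approx -1609.4$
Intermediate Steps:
$l{\left(v,b \right)} = -8$ ($l{\left(v,b \right)} = 2 - 10 = -8$)
$F{\left(g,u \right)} = \left(-4 + g\right) \left(g + u\right)$ ($F{\left(g,u \right)} = \left(g + u\right) \left(-4 + g\right) = \left(-4 + g\right) \left(g + u\right)$)
$U{\left(K,E \right)} = \sqrt{5 + E - 5 K}$ ($U{\left(K,E \right)} = \sqrt{E - \left(-4 - 1 + 5 K\right)} = \sqrt{E + \left(1 + 4 - 4 K - K\right)} = \sqrt{E - \left(-5 + 5 K\right)} = \sqrt{5 + E - 5 K}$)
$\frac{-98 + c}{U{\left(-16,-15 \right)} + l{\left(22,-10 \right)}} = \frac{-98 - 492}{\sqrt{5 - 15 - -80} - 8} = - \frac{590}{\sqrt{5 - 15 + 80} - 8} = - \frac{590}{\sqrt{70} - 8} = - \frac{590}{-8 + \sqrt{70}}$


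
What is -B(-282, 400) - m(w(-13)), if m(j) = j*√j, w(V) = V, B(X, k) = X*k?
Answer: 112800 + 13*I*√13 ≈ 1.128e+5 + 46.872*I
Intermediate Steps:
m(j) = j^(3/2)
-B(-282, 400) - m(w(-13)) = -(-282)*400 - (-13)^(3/2) = -1*(-112800) - (-13)*I*√13 = 112800 + 13*I*√13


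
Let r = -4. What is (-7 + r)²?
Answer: 121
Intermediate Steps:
(-7 + r)² = (-7 - 4)² = (-11)² = 121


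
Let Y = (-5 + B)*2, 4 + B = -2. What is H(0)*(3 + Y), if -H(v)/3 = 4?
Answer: 228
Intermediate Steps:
B = -6 (B = -4 - 2 = -6)
H(v) = -12 (H(v) = -3*4 = -12)
Y = -22 (Y = (-5 - 6)*2 = -11*2 = -22)
H(0)*(3 + Y) = -12*(3 - 22) = -12*(-19) = 228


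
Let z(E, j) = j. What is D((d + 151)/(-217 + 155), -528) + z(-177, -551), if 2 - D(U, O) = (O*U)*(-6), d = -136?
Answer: 6741/31 ≈ 217.45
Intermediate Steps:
D(U, O) = 2 + 6*O*U (D(U, O) = 2 - O*U*(-6) = 2 - (-6)*O*U = 2 + 6*O*U)
D((d + 151)/(-217 + 155), -528) + z(-177, -551) = (2 + 6*(-528)*((-136 + 151)/(-217 + 155))) - 551 = (2 + 6*(-528)*(15/(-62))) - 551 = (2 + 6*(-528)*(15*(-1/62))) - 551 = (2 + 6*(-528)*(-15/62)) - 551 = (2 + 23760/31) - 551 = 23822/31 - 551 = 6741/31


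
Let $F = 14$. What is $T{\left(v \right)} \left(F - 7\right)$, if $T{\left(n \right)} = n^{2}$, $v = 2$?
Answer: $28$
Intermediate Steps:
$T{\left(v \right)} \left(F - 7\right) = 2^{2} \left(14 - 7\right) = 4 \cdot 7 = 28$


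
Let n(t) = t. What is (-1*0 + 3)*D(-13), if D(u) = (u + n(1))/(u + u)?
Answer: 18/13 ≈ 1.3846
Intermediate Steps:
D(u) = (1 + u)/(2*u) (D(u) = (u + 1)/(u + u) = (1 + u)/((2*u)) = (1 + u)*(1/(2*u)) = (1 + u)/(2*u))
(-1*0 + 3)*D(-13) = (-1*0 + 3)*((½)*(1 - 13)/(-13)) = (0 + 3)*((½)*(-1/13)*(-12)) = 3*(6/13) = 18/13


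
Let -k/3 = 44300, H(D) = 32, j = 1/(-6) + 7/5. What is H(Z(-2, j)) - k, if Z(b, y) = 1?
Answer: 132932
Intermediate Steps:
j = 37/30 (j = 1*(-⅙) + 7*(⅕) = -⅙ + 7/5 = 37/30 ≈ 1.2333)
k = -132900 (k = -3*44300 = -132900)
H(Z(-2, j)) - k = 32 - 1*(-132900) = 32 + 132900 = 132932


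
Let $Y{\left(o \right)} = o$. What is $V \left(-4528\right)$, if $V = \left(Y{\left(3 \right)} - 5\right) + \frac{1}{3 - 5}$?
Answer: $11320$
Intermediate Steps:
$V = - \frac{5}{2}$ ($V = \left(3 - 5\right) + \frac{1}{3 - 5} = -2 + \frac{1}{-2} = -2 - \frac{1}{2} = - \frac{5}{2} \approx -2.5$)
$V \left(-4528\right) = \left(- \frac{5}{2}\right) \left(-4528\right) = 11320$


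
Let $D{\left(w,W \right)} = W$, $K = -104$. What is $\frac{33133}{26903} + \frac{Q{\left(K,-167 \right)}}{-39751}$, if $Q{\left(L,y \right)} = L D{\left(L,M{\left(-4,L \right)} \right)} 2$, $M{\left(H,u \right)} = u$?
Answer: $\frac{735104187}{1069421153} \approx 0.68739$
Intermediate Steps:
$Q{\left(L,y \right)} = 2 L^{2}$ ($Q{\left(L,y \right)} = L L 2 = L^{2} \cdot 2 = 2 L^{2}$)
$\frac{33133}{26903} + \frac{Q{\left(K,-167 \right)}}{-39751} = \frac{33133}{26903} + \frac{2 \left(-104\right)^{2}}{-39751} = 33133 \cdot \frac{1}{26903} + 2 \cdot 10816 \left(- \frac{1}{39751}\right) = \frac{33133}{26903} + 21632 \left(- \frac{1}{39751}\right) = \frac{33133}{26903} - \frac{21632}{39751} = \frac{735104187}{1069421153}$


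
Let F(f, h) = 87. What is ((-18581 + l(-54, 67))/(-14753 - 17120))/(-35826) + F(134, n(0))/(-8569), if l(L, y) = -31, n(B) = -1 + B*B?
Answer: -16583871459/1630797949627 ≈ -0.010169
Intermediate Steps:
n(B) = -1 + B**2
((-18581 + l(-54, 67))/(-14753 - 17120))/(-35826) + F(134, n(0))/(-8569) = ((-18581 - 31)/(-14753 - 17120))/(-35826) + 87/(-8569) = -18612/(-31873)*(-1/35826) + 87*(-1/8569) = -18612*(-1/31873)*(-1/35826) - 87/8569 = (18612/31873)*(-1/35826) - 87/8569 = -3102/190313683 - 87/8569 = -16583871459/1630797949627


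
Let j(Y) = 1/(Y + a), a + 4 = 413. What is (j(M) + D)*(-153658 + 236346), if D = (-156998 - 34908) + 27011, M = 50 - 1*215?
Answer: -831725082688/61 ≈ -1.3635e+10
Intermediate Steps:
a = 409 (a = -4 + 413 = 409)
M = -165 (M = 50 - 215 = -165)
D = -164895 (D = -191906 + 27011 = -164895)
j(Y) = 1/(409 + Y) (j(Y) = 1/(Y + 409) = 1/(409 + Y))
(j(M) + D)*(-153658 + 236346) = (1/(409 - 165) - 164895)*(-153658 + 236346) = (1/244 - 164895)*82688 = -40234379/244*82688 = -831725082688/61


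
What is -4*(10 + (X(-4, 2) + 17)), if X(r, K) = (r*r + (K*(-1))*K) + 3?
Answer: -168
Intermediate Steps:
X(r, K) = 3 + r² - K² (X(r, K) = (r² + (-K)*K) + 3 = (r² - K²) + 3 = 3 + r² - K²)
-4*(10 + (X(-4, 2) + 17)) = -4*(10 + ((3 + (-4)² - 1*2²) + 17)) = -4*(10 + ((3 + 16 - 1*4) + 17)) = -4*(10 + ((3 + 16 - 4) + 17)) = -4*(10 + (15 + 17)) = -4*(10 + 32) = -4*42 = -168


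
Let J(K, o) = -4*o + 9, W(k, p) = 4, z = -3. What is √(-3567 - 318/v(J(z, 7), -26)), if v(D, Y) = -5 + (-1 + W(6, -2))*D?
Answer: I*√3422958/31 ≈ 59.681*I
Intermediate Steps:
J(K, o) = 9 - 4*o
v(D, Y) = -5 + 3*D (v(D, Y) = -5 + (-1 + 4)*D = -5 + 3*D)
√(-3567 - 318/v(J(z, 7), -26)) = √(-3567 - 318/(-5 + 3*(9 - 4*7))) = √(-3567 - 318/(-5 + 3*(9 - 28))) = √(-3567 - 318/(-5 + 3*(-19))) = √(-3567 - 318/(-5 - 57)) = √(-3567 - 318/(-62)) = √(-3567 - 318*(-1/62)) = √(-3567 + 159/31) = √(-110418/31) = I*√3422958/31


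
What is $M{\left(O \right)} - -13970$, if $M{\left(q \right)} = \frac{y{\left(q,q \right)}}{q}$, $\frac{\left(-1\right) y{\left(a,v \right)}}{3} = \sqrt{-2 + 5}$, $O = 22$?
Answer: $13970 - \frac{3 \sqrt{3}}{22} \approx 13970.0$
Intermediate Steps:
$y{\left(a,v \right)} = - 3 \sqrt{3}$ ($y{\left(a,v \right)} = - 3 \sqrt{-2 + 5} = - 3 \sqrt{3}$)
$M{\left(q \right)} = - \frac{3 \sqrt{3}}{q}$ ($M{\left(q \right)} = \frac{\left(-3\right) \sqrt{3}}{q} = - \frac{3 \sqrt{3}}{q}$)
$M{\left(O \right)} - -13970 = - \frac{3 \sqrt{3}}{22} - -13970 = \left(-3\right) \sqrt{3} \cdot \frac{1}{22} + 13970 = - \frac{3 \sqrt{3}}{22} + 13970 = 13970 - \frac{3 \sqrt{3}}{22}$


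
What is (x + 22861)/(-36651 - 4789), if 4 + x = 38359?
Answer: -1913/1295 ≈ -1.4772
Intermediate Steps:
x = 38355 (x = -4 + 38359 = 38355)
(x + 22861)/(-36651 - 4789) = (38355 + 22861)/(-36651 - 4789) = 61216/(-41440) = 61216*(-1/41440) = -1913/1295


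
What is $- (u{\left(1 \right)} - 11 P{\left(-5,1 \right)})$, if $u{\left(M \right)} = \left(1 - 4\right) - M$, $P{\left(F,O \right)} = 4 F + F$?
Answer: $-271$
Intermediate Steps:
$P{\left(F,O \right)} = 5 F$
$u{\left(M \right)} = -3 - M$ ($u{\left(M \right)} = \left(1 - 4\right) - M = -3 - M$)
$- (u{\left(1 \right)} - 11 P{\left(-5,1 \right)}) = - (\left(-3 - 1\right) - 11 \cdot 5 \left(-5\right)) = - (\left(-3 - 1\right) - -275) = - (-4 + 275) = \left(-1\right) 271 = -271$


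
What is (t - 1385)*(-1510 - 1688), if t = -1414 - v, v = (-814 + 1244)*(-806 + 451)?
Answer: -479223498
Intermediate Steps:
v = -152650 (v = 430*(-355) = -152650)
t = 151236 (t = -1414 - 1*(-152650) = -1414 + 152650 = 151236)
(t - 1385)*(-1510 - 1688) = (151236 - 1385)*(-1510 - 1688) = 149851*(-3198) = -479223498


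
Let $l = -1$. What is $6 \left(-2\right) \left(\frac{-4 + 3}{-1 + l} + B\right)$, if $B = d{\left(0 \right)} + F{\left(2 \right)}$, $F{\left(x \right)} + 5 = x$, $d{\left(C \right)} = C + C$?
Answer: $30$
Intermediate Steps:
$d{\left(C \right)} = 2 C$
$F{\left(x \right)} = -5 + x$
$B = -3$ ($B = 2 \cdot 0 + \left(-5 + 2\right) = 0 - 3 = -3$)
$6 \left(-2\right) \left(\frac{-4 + 3}{-1 + l} + B\right) = 6 \left(-2\right) \left(\frac{-4 + 3}{-1 - 1} - 3\right) = - 12 \left(- \frac{1}{-2} - 3\right) = - 12 \left(\left(-1\right) \left(- \frac{1}{2}\right) - 3\right) = - 12 \left(\frac{1}{2} - 3\right) = \left(-12\right) \left(- \frac{5}{2}\right) = 30$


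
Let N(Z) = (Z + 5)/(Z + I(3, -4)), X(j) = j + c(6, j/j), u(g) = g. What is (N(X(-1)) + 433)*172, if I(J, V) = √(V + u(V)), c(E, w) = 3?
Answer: 86*(-873*I + 866*√2)/(√2 - I) ≈ 74677.0 - 283.79*I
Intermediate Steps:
I(J, V) = √2*√V (I(J, V) = √(V + V) = √(2*V) = √2*√V)
X(j) = 3 + j (X(j) = j + 3 = 3 + j)
N(Z) = (5 + Z)/(Z + 2*I*√2) (N(Z) = (Z + 5)/(Z + √2*√(-4)) = (5 + Z)/(Z + √2*(2*I)) = (5 + Z)/(Z + 2*I*√2))
(N(X(-1)) + 433)*172 = ((5 + (3 - 1))/((3 - 1) + 2*I*√2) + 433)*172 = ((5 + 2)/(2 + 2*I*√2) + 433)*172 = (7/(2 + 2*I*√2) + 433)*172 = (433 + 7/(2 + 2*I*√2))*172 = 74476 + 1204/(2 + 2*I*√2)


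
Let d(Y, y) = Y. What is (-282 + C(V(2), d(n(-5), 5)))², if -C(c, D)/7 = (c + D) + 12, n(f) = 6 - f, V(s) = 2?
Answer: 208849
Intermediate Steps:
C(c, D) = -84 - 7*D - 7*c (C(c, D) = -7*((c + D) + 12) = -7*((D + c) + 12) = -7*(12 + D + c) = -84 - 7*D - 7*c)
(-282 + C(V(2), d(n(-5), 5)))² = (-282 + (-84 - 7*(6 - 1*(-5)) - 7*2))² = (-282 + (-84 - 7*(6 + 5) - 14))² = (-282 + (-84 - 7*11 - 14))² = (-282 + (-84 - 77 - 14))² = (-282 - 175)² = (-457)² = 208849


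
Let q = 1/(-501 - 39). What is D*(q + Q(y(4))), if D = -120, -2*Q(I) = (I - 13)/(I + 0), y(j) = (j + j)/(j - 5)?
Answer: 2839/18 ≈ 157.72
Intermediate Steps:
y(j) = 2*j/(-5 + j) (y(j) = (2*j)/(-5 + j) = 2*j/(-5 + j))
Q(I) = -(-13 + I)/(2*I) (Q(I) = -(I - 13)/(2*(I + 0)) = -(-13 + I)/(2*I))
q = -1/540 (q = 1/(-540) = -1/540 ≈ -0.0018519)
D*(q + Q(y(4))) = -120*(-1/540 + (13 - 2*4/(-5 + 4))/(2*((2*4/(-5 + 4))))) = -120*(-1/540 + (13 - 2*4/(-1))/(2*((2*4/(-1))))) = -120*(-1/540 + (13 - 2*4*(-1))/(2*((2*4*(-1))))) = -120*(-1/540 + (½)*(13 - 1*(-8))/(-8)) = -120*(-1/540 + (½)*(-⅛)*(13 + 8)) = -120*(-1/540 + (½)*(-⅛)*21) = -120*(-1/540 - 21/16) = -120*(-2839/2160) = 2839/18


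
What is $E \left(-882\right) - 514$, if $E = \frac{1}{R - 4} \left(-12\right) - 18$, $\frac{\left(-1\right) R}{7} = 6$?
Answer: $\frac{348034}{23} \approx 15132.0$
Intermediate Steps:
$R = -42$ ($R = \left(-7\right) 6 = -42$)
$E = - \frac{408}{23}$ ($E = \frac{1}{-42 - 4} \left(-12\right) - 18 = \frac{1}{-46} \left(-12\right) - 18 = \left(- \frac{1}{46}\right) \left(-12\right) - 18 = \frac{6}{23} - 18 = - \frac{408}{23} \approx -17.739$)
$E \left(-882\right) - 514 = \left(- \frac{408}{23}\right) \left(-882\right) - 514 = \frac{359856}{23} - 514 = \frac{348034}{23}$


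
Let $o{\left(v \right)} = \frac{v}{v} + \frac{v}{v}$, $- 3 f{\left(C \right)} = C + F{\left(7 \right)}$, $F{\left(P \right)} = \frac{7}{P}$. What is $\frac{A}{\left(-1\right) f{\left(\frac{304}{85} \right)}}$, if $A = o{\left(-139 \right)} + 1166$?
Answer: $\frac{297840}{389} \approx 765.66$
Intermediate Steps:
$f{\left(C \right)} = - \frac{1}{3} - \frac{C}{3}$ ($f{\left(C \right)} = - \frac{C + \frac{7}{7}}{3} = - \frac{C + 7 \cdot \frac{1}{7}}{3} = - \frac{C + 1}{3} = - \frac{1 + C}{3} = - \frac{1}{3} - \frac{C}{3}$)
$o{\left(v \right)} = 2$ ($o{\left(v \right)} = 1 + 1 = 2$)
$A = 1168$ ($A = 2 + 1166 = 1168$)
$\frac{A}{\left(-1\right) f{\left(\frac{304}{85} \right)}} = \frac{1168}{\left(-1\right) \left(- \frac{1}{3} - \frac{304 \cdot \frac{1}{85}}{3}\right)} = \frac{1168}{\left(-1\right) \left(- \frac{1}{3} - \frac{304}{255}\right)} = \frac{1168}{\left(-1\right) \left(- \frac{389}{255}\right)} = \frac{1168}{\frac{389}{255}} = 1168 \cdot \frac{255}{389} = \frac{297840}{389}$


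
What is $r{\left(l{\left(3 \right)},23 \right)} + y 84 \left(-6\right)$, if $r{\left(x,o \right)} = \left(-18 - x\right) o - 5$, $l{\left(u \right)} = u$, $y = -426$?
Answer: $214216$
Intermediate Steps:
$r{\left(x,o \right)} = -5 + o \left(-18 - x\right)$ ($r{\left(x,o \right)} = o \left(-18 - x\right) - 5 = -5 + o \left(-18 - x\right)$)
$r{\left(l{\left(3 \right)},23 \right)} + y 84 \left(-6\right) = \left(-5 - 414 - 23 \cdot 3\right) - 426 \cdot 84 \left(-6\right) = \left(-5 - 414 - 69\right) - -214704 = -488 + 214704 = 214216$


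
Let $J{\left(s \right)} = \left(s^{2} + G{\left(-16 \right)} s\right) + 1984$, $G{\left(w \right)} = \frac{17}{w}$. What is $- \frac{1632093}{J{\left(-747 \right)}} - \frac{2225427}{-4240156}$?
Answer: $- \frac{90757425454479}{38045168603572} \approx -2.3855$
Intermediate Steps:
$J{\left(s \right)} = 1984 + s^{2} - \frac{17 s}{16}$ ($J{\left(s \right)} = \left(s^{2} + \frac{17}{-16} s\right) + 1984 = \left(s^{2} + 17 \left(- \frac{1}{16}\right) s\right) + 1984 = \left(s^{2} - \frac{17 s}{16}\right) + 1984 = 1984 + s^{2} - \frac{17 s}{16}$)
$- \frac{1632093}{J{\left(-747 \right)}} - \frac{2225427}{-4240156} = - \frac{1632093}{1984 + \left(-747\right)^{2} - - \frac{12699}{16}} - \frac{2225427}{-4240156} = - \frac{1632093}{1984 + 558009 + \frac{12699}{16}} - - \frac{2225427}{4240156} = - \frac{1632093}{\frac{8972587}{16}} + \frac{2225427}{4240156} = \left(-1632093\right) \frac{16}{8972587} + \frac{2225427}{4240156} = - \frac{26113488}{8972587} + \frac{2225427}{4240156} = - \frac{90757425454479}{38045168603572}$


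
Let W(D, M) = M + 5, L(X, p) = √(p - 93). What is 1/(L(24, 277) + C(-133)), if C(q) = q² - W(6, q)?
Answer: 17817/317445305 - 2*√46/317445305 ≈ 5.6083e-5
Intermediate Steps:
L(X, p) = √(-93 + p)
W(D, M) = 5 + M
C(q) = -5 + q² - q (C(q) = q² - (5 + q) = q² + (-5 - q) = -5 + q² - q)
1/(L(24, 277) + C(-133)) = 1/(√(-93 + 277) + (-5 + (-133)² - 1*(-133))) = 1/(√184 + (-5 + 17689 + 133)) = 1/(2*√46 + 17817) = 1/(17817 + 2*√46)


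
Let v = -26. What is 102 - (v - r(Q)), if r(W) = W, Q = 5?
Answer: 133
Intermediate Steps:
102 - (v - r(Q)) = 102 - (-26 - 1*5) = 102 - (-26 - 5) = 102 - 1*(-31) = 102 + 31 = 133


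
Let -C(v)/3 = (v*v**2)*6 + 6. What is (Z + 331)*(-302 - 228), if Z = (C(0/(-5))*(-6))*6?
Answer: -518870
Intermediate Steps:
C(v) = -18 - 18*v**3 (C(v) = -3*((v*v**2)*6 + 6) = -3*(v**3*6 + 6) = -3*(6*v**3 + 6) = -3*(6 + 6*v**3) = -18 - 18*v**3)
Z = 648 (Z = ((-18 - 18*(0/(-5))**3)*(-6))*6 = ((-18 - 18*(0*(-1/5))**3)*(-6))*6 = ((-18 - 18*0**3)*(-6))*6 = ((-18 - 18*0)*(-6))*6 = ((-18 + 0)*(-6))*6 = -18*(-6)*6 = 108*6 = 648)
(Z + 331)*(-302 - 228) = (648 + 331)*(-302 - 228) = 979*(-530) = -518870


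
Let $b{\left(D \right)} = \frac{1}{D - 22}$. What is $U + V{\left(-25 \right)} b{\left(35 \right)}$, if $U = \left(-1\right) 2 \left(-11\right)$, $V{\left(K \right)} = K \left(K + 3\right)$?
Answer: $\frac{836}{13} \approx 64.308$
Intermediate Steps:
$V{\left(K \right)} = K \left(3 + K\right)$
$U = 22$ ($U = \left(-2\right) \left(-11\right) = 22$)
$b{\left(D \right)} = \frac{1}{-22 + D}$
$U + V{\left(-25 \right)} b{\left(35 \right)} = 22 + \frac{\left(-25\right) \left(3 - 25\right)}{-22 + 35} = 22 + \frac{\left(-25\right) \left(-22\right)}{13} = 22 + 550 \cdot \frac{1}{13} = 22 + \frac{550}{13} = \frac{836}{13}$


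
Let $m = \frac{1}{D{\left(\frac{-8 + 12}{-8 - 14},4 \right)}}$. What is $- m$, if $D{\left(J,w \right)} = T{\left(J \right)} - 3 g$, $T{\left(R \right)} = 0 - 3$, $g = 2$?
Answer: $\frac{1}{9} \approx 0.11111$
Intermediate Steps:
$T{\left(R \right)} = -3$ ($T{\left(R \right)} = 0 - 3 = -3$)
$D{\left(J,w \right)} = -9$ ($D{\left(J,w \right)} = -3 - 6 = -9$)
$m = - \frac{1}{9}$ ($m = \frac{1}{-9} = - \frac{1}{9} \approx -0.11111$)
$- m = \left(-1\right) \left(- \frac{1}{9}\right) = \frac{1}{9}$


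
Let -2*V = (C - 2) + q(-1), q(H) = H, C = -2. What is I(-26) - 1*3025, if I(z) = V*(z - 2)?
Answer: -3095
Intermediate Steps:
V = 5/2 (V = -((-2 - 2) - 1)/2 = -(-4 - 1)/2 = -½*(-5) = 5/2 ≈ 2.5000)
I(z) = -5 + 5*z/2 (I(z) = 5*(z - 2)/2 = 5*(-2 + z)/2 = -5 + 5*z/2)
I(-26) - 1*3025 = (-5 + (5/2)*(-26)) - 1*3025 = (-5 - 65) - 3025 = -70 - 3025 = -3095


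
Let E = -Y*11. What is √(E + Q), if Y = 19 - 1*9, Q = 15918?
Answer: 8*√247 ≈ 125.73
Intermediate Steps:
Y = 10 (Y = 19 - 9 = 10)
E = -110 (E = -1*10*11 = -10*11 = -110)
√(E + Q) = √(-110 + 15918) = √15808 = 8*√247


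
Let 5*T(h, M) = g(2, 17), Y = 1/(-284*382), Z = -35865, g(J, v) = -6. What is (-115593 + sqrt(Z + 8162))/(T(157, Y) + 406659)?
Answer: -192655/677763 + 5*I*sqrt(27703)/2033289 ≈ -0.28425 + 0.00040929*I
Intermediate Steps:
Y = -1/108488 (Y = -1/284*1/382 = -1/108488 ≈ -9.2176e-6)
T(h, M) = -6/5 (T(h, M) = (1/5)*(-6) = -6/5)
(-115593 + sqrt(Z + 8162))/(T(157, Y) + 406659) = (-115593 + sqrt(-35865 + 8162))/(-6/5 + 406659) = (-115593 + sqrt(-27703))/(2033289/5) = (-115593 + I*sqrt(27703))*(5/2033289) = -192655/677763 + 5*I*sqrt(27703)/2033289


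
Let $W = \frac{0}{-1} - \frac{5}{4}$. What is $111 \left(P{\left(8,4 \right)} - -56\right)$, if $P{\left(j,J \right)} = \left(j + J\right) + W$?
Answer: $\frac{29637}{4} \approx 7409.3$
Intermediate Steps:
$W = - \frac{5}{4}$ ($W = 0 \left(-1\right) - \frac{5}{4} = 0 - \frac{5}{4} = - \frac{5}{4} \approx -1.25$)
$P{\left(j,J \right)} = - \frac{5}{4} + J + j$ ($P{\left(j,J \right)} = \left(j + J\right) - \frac{5}{4} = \left(J + j\right) - \frac{5}{4} = - \frac{5}{4} + J + j$)
$111 \left(P{\left(8,4 \right)} - -56\right) = 111 \left(\left(- \frac{5}{4} + 4 + 8\right) - -56\right) = 111 \left(\frac{43}{4} + 56\right) = 111 \cdot \frac{267}{4} = \frac{29637}{4}$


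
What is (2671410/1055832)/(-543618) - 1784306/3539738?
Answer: -85345523877100703/169308405989302824 ≈ -0.50408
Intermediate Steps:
(2671410/1055832)/(-543618) - 1784306/3539738 = (2671410*(1/1055832))*(-1/543618) - 1784306*1/3539738 = (445235/175972)*(-1/543618) - 892153/1769869 = -445235/95661546696 - 892153/1769869 = -85345523877100703/169308405989302824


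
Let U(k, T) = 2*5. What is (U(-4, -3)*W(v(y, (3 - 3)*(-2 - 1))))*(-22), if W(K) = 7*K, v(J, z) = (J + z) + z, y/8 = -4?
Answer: 49280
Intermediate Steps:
U(k, T) = 10
y = -32 (y = 8*(-4) = -32)
v(J, z) = J + 2*z
(U(-4, -3)*W(v(y, (3 - 3)*(-2 - 1))))*(-22) = (10*(7*(-32 + 2*((3 - 3)*(-2 - 1)))))*(-22) = (10*(7*(-32 + 2*(0*(-3)))))*(-22) = (10*(7*(-32 + 2*0)))*(-22) = (10*(7*(-32 + 0)))*(-22) = (10*(7*(-32)))*(-22) = (10*(-224))*(-22) = -2240*(-22) = 49280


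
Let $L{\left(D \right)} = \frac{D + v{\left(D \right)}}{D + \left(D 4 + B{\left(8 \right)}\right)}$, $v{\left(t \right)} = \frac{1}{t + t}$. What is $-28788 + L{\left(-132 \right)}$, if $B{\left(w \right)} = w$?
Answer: $- \frac{4955186015}{172128} \approx -28788.0$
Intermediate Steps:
$v{\left(t \right)} = \frac{1}{2 t}$
$L{\left(D \right)} = \frac{D + \frac{1}{2 D}}{8 + 5 D}$ ($L{\left(D \right)} = \frac{D + \frac{1}{2 D}}{D + \left(D 4 + 8\right)} = \frac{D + \frac{1}{2 D}}{D + \left(4 D + 8\right)} = \frac{D + \frac{1}{2 D}}{D + \left(8 + 4 D\right)} = \frac{D + \frac{1}{2 D}}{8 + 5 D}$)
$-28788 + L{\left(-132 \right)} = -28788 + \frac{\frac{1}{2} + \left(-132\right)^{2}}{\left(-132\right) \left(8 + 5 \left(-132\right)\right)} = -28788 - \frac{\frac{1}{2} + 17424}{132 \left(8 - 660\right)} = -28788 - \frac{1}{132} \frac{1}{-652} \cdot \frac{34849}{2} = -28788 - \left(- \frac{1}{86064}\right) \frac{34849}{2} = -28788 + \frac{34849}{172128} = - \frac{4955186015}{172128}$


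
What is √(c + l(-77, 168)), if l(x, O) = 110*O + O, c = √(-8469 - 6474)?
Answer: √(18648 + I*√14943) ≈ 136.56 + 0.4476*I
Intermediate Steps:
c = I*√14943 (c = √(-14943) = I*√14943 ≈ 122.24*I)
l(x, O) = 111*O
√(c + l(-77, 168)) = √(I*√14943 + 111*168) = √(I*√14943 + 18648) = √(18648 + I*√14943)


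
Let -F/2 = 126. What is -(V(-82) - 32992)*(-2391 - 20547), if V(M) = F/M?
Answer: -31024700148/41 ≈ -7.5670e+8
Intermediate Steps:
F = -252 (F = -2*126 = -252)
V(M) = -252/M
-(V(-82) - 32992)*(-2391 - 20547) = -(-252/(-82) - 32992)*(-2391 - 20547) = -(-252*(-1/82) - 32992)*(-22938) = -(126/41 - 32992)*(-22938) = -(-1352546)*(-22938)/41 = -1*31024700148/41 = -31024700148/41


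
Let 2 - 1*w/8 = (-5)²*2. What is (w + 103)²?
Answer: 78961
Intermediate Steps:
w = -384 (w = 16 - 8*(-5)²*2 = 16 - 200*2 = 16 - 8*50 = 16 - 400 = -384)
(w + 103)² = (-384 + 103)² = (-281)² = 78961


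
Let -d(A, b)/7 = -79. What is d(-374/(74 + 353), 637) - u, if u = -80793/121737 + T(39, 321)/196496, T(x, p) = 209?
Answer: 4414690337517/7973611184 ≈ 553.66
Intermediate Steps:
d(A, b) = 553 (d(A, b) = -7*(-79) = 553)
u = -5283352765/7973611184 (u = -80793/121737 + 209/196496 = -80793*1/121737 + 209*(1/196496) = -26931/40579 + 209/196496 = -5283352765/7973611184 ≈ -0.66260)
d(-374/(74 + 353), 637) - u = 553 - 1*(-5283352765/7973611184) = 553 + 5283352765/7973611184 = 4414690337517/7973611184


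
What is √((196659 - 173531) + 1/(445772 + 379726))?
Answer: √1751167223806890/275166 ≈ 152.08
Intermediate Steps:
√((196659 - 173531) + 1/(445772 + 379726)) = √(23128 + 1/825498) = √(19092117745/825498) = √1751167223806890/275166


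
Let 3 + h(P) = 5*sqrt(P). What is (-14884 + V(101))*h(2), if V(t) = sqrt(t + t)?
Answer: (3 - 5*sqrt(2))*(14884 - sqrt(202)) ≈ -60536.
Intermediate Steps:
h(P) = -3 + 5*sqrt(P)
V(t) = sqrt(2)*sqrt(t) (V(t) = sqrt(2*t) = sqrt(2)*sqrt(t))
(-14884 + V(101))*h(2) = (-14884 + sqrt(2)*sqrt(101))*(-3 + 5*sqrt(2)) = (-14884 + sqrt(202))*(-3 + 5*sqrt(2))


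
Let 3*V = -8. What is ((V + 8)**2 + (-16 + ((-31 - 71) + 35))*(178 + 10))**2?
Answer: 19650432400/81 ≈ 2.4260e+8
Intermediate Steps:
V = -8/3 (V = (1/3)*(-8) = -8/3 ≈ -2.6667)
((V + 8)**2 + (-16 + ((-31 - 71) + 35))*(178 + 10))**2 = ((-8/3 + 8)**2 + (-16 + ((-31 - 71) + 35))*(178 + 10))**2 = ((16/3)**2 + (-16 + (-102 + 35))*188)**2 = (256/9 + (-16 - 67)*188)**2 = (256/9 - 83*188)**2 = (256/9 - 15604)**2 = (-140180/9)**2 = 19650432400/81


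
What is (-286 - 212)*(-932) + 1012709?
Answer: 1476845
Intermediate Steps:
(-286 - 212)*(-932) + 1012709 = -498*(-932) + 1012709 = 464136 + 1012709 = 1476845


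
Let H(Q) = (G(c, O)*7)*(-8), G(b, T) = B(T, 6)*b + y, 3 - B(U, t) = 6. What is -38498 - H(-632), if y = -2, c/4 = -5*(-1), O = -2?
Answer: -41970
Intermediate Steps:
c = 20 (c = 4*(-5*(-1)) = 4*5 = 20)
B(U, t) = -3 (B(U, t) = 3 - 1*6 = 3 - 6 = -3)
G(b, T) = -2 - 3*b (G(b, T) = -3*b - 2 = -2 - 3*b)
H(Q) = 3472 (H(Q) = ((-2 - 3*20)*7)*(-8) = ((-2 - 60)*7)*(-8) = -62*7*(-8) = -434*(-8) = 3472)
-38498 - H(-632) = -38498 - 1*3472 = -38498 - 3472 = -41970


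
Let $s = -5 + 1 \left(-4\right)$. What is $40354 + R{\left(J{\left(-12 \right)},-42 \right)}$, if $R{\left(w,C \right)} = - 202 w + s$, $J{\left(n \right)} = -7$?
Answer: $41759$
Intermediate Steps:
$s = -9$ ($s = -5 - 4 = -9$)
$R{\left(w,C \right)} = -9 - 202 w$ ($R{\left(w,C \right)} = - 202 w - 9 = -9 - 202 w$)
$40354 + R{\left(J{\left(-12 \right)},-42 \right)} = 40354 - -1405 = 40354 + \left(-9 + 1414\right) = 40354 + 1405 = 41759$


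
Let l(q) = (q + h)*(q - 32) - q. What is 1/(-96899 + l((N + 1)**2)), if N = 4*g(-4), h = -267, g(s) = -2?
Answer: -1/100654 ≈ -9.9350e-6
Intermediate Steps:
N = -8 (N = 4*(-2) = -8)
l(q) = -q + (-267 + q)*(-32 + q) (l(q) = (q - 267)*(q - 32) - q = (-267 + q)*(-32 + q) - q = -q + (-267 + q)*(-32 + q))
1/(-96899 + l((N + 1)**2)) = 1/(-96899 + (8544 + ((-8 + 1)**2)**2 - 300*(-8 + 1)**2)) = 1/(-96899 + (8544 + ((-7)**2)**2 - 300*(-7)**2)) = 1/(-96899 + (8544 + 49**2 - 300*49)) = 1/(-96899 + (8544 + 2401 - 14700)) = 1/(-96899 - 3755) = 1/(-100654) = -1/100654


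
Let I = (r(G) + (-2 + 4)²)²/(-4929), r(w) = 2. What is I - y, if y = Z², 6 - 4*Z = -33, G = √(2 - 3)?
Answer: -2499195/26288 ≈ -95.070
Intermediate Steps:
G = I (G = √(-1) = I ≈ 1.0*I)
Z = 39/4 (Z = 3/2 - ¼*(-33) = 3/2 + 33/4 = 39/4 ≈ 9.7500)
I = -12/1643 (I = (2 + (-2 + 4)²)²/(-4929) = (2 + 2²)²*(-1/4929) = (2 + 4)²*(-1/4929) = 6²*(-1/4929) = 36*(-1/4929) = -12/1643 ≈ -0.0073037)
y = 1521/16 (y = (39/4)² = 1521/16 ≈ 95.063)
I - y = -12/1643 - 1*1521/16 = -12/1643 - 1521/16 = -2499195/26288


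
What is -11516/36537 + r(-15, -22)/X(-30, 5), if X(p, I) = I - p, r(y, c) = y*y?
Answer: 1563553/255759 ≈ 6.1134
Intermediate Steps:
r(y, c) = y²
-11516/36537 + r(-15, -22)/X(-30, 5) = -11516/36537 + (-15)²/(5 - 1*(-30)) = -11516*1/36537 + 225/(5 + 30) = -11516/36537 + 225/35 = -11516/36537 + 225*(1/35) = -11516/36537 + 45/7 = 1563553/255759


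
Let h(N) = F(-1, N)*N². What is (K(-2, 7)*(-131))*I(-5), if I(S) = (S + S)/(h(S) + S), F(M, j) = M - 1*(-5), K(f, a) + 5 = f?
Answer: -1834/19 ≈ -96.526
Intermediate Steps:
K(f, a) = -5 + f
F(M, j) = 5 + M (F(M, j) = M + 5 = 5 + M)
h(N) = 4*N² (h(N) = (5 - 1)*N² = 4*N²)
I(S) = 2*S/(S + 4*S²) (I(S) = (S + S)/(4*S² + S) = (2*S)/(S + 4*S²) = 2*S/(S + 4*S²))
(K(-2, 7)*(-131))*I(-5) = ((-5 - 2)*(-131))*(2/(1 + 4*(-5))) = (-7*(-131))*(2/(1 - 20)) = 917*(2/(-19)) = 917*(2*(-1/19)) = 917*(-2/19) = -1834/19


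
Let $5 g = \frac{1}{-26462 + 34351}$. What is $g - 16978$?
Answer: $- \frac{669697209}{39445} \approx -16978.0$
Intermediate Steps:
$g = \frac{1}{39445}$ ($g = \frac{1}{5 \left(-26462 + 34351\right)} = \frac{1}{5 \cdot 7889} = \frac{1}{5} \cdot \frac{1}{7889} = \frac{1}{39445} \approx 2.5352 \cdot 10^{-5}$)
$g - 16978 = \frac{1}{39445} - 16978 = - \frac{669697209}{39445}$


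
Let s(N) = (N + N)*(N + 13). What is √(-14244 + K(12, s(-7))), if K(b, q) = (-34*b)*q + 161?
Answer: √20189 ≈ 142.09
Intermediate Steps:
s(N) = 2*N*(13 + N) (s(N) = (2*N)*(13 + N) = 2*N*(13 + N))
K(b, q) = 161 - 34*b*q (K(b, q) = -34*b*q + 161 = 161 - 34*b*q)
√(-14244 + K(12, s(-7))) = √(-14244 + (161 - 34*12*2*(-7)*(13 - 7))) = √(-14244 + (161 - 34*12*2*(-7)*6)) = √(-14244 + (161 - 34*12*(-84))) = √(-14244 + (161 + 34272)) = √(-14244 + 34433) = √20189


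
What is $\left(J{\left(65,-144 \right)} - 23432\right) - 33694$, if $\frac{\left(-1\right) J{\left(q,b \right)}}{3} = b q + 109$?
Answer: $-29373$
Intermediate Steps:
$J{\left(q,b \right)} = -327 - 3 b q$ ($J{\left(q,b \right)} = - 3 \left(b q + 109\right) = - 3 \left(109 + b q\right) = -327 - 3 b q$)
$\left(J{\left(65,-144 \right)} - 23432\right) - 33694 = \left(\left(-327 - \left(-432\right) 65\right) - 23432\right) - 33694 = \left(\left(-327 + 28080\right) - 23432\right) - 33694 = \left(27753 - 23432\right) - 33694 = 4321 - 33694 = -29373$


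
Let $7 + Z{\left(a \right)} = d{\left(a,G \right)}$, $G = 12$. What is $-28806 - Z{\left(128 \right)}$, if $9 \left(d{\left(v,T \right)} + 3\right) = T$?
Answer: $- \frac{86392}{3} \approx -28797.0$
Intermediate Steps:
$d{\left(v,T \right)} = -3 + \frac{T}{9}$
$Z{\left(a \right)} = - \frac{26}{3}$ ($Z{\left(a \right)} = -7 + \left(-3 + \frac{1}{9} \cdot 12\right) = -7 + \left(-3 + \frac{4}{3}\right) = -7 - \frac{5}{3} = - \frac{26}{3}$)
$-28806 - Z{\left(128 \right)} = -28806 - - \frac{26}{3} = -28806 + \frac{26}{3} = - \frac{86392}{3}$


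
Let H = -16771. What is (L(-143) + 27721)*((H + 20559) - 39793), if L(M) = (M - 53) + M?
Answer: -985888910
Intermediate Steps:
L(M) = -53 + 2*M (L(M) = (-53 + M) + M = -53 + 2*M)
(L(-143) + 27721)*((H + 20559) - 39793) = ((-53 + 2*(-143)) + 27721)*((-16771 + 20559) - 39793) = ((-53 - 286) + 27721)*(3788 - 39793) = (-339 + 27721)*(-36005) = 27382*(-36005) = -985888910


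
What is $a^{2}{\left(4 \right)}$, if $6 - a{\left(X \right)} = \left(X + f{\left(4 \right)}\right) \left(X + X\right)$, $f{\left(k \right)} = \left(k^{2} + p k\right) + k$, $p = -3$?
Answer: $8100$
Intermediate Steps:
$f{\left(k \right)} = k^{2} - 2 k$ ($f{\left(k \right)} = \left(k^{2} - 3 k\right) + k = k^{2} - 2 k$)
$a{\left(X \right)} = 6 - 2 X \left(8 + X\right)$ ($a{\left(X \right)} = 6 - \left(X + 4 \left(-2 + 4\right)\right) \left(X + X\right) = 6 - \left(X + 4 \cdot 2\right) 2 X = 6 - \left(X + 8\right) 2 X = 6 - \left(8 + X\right) 2 X = 6 - 2 X \left(8 + X\right)$)
$a^{2}{\left(4 \right)} = \left(6 - 64 - 2 \cdot 4^{2}\right)^{2} = \left(6 - 64 - 32\right)^{2} = \left(-90\right)^{2} = 8100$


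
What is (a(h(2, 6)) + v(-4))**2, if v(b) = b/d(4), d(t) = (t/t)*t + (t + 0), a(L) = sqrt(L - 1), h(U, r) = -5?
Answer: -23/4 - I*sqrt(6) ≈ -5.75 - 2.4495*I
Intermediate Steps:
a(L) = sqrt(-1 + L)
d(t) = 2*t (d(t) = 1*t + t = t + t = 2*t)
v(b) = b/8 (v(b) = b/((2*4)) = b/8)
(a(h(2, 6)) + v(-4))**2 = (sqrt(-1 - 5) + (1/8)*(-4))**2 = (sqrt(-6) - 1/2)**2 = (I*sqrt(6) - 1/2)**2 = (-1/2 + I*sqrt(6))**2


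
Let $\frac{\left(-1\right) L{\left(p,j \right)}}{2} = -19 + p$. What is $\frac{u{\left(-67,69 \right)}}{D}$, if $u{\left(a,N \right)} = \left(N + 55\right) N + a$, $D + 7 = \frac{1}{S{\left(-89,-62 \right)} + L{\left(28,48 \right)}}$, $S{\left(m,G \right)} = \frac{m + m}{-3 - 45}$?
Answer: $- \frac{2911727}{2425} \approx -1200.7$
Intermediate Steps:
$S{\left(m,G \right)} = - \frac{m}{24}$ ($S{\left(m,G \right)} = \frac{2 m}{-48} = 2 m \left(- \frac{1}{48}\right) = - \frac{m}{24}$)
$L{\left(p,j \right)} = 38 - 2 p$ ($L{\left(p,j \right)} = - 2 \left(-19 + p\right) = 38 - 2 p$)
$D = - \frac{2425}{343}$ ($D = -7 + \frac{1}{\left(- \frac{1}{24}\right) \left(-89\right) + \left(38 - 56\right)} = -7 + \frac{1}{\frac{89}{24} + \left(38 - 56\right)} = -7 + \frac{1}{\frac{89}{24} - 18} = -7 + \frac{1}{- \frac{343}{24}} = -7 - \frac{24}{343} = - \frac{2425}{343} \approx -7.07$)
$u{\left(a,N \right)} = a + N \left(55 + N\right)$ ($u{\left(a,N \right)} = \left(55 + N\right) N + a = N \left(55 + N\right) + a = a + N \left(55 + N\right)$)
$\frac{u{\left(-67,69 \right)}}{D} = \frac{-67 + 69^{2} + 55 \cdot 69}{- \frac{2425}{343}} = \left(-67 + 4761 + 3795\right) \left(- \frac{343}{2425}\right) = 8489 \left(- \frac{343}{2425}\right) = - \frac{2911727}{2425}$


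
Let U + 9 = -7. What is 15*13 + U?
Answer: 179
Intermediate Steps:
U = -16 (U = -9 - 7 = -16)
15*13 + U = 15*13 - 16 = 195 - 16 = 179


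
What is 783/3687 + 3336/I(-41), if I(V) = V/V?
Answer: 4100205/1229 ≈ 3336.2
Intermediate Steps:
I(V) = 1
783/3687 + 3336/I(-41) = 783/3687 + 3336/1 = 783*(1/3687) + 3336*1 = 261/1229 + 3336 = 4100205/1229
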